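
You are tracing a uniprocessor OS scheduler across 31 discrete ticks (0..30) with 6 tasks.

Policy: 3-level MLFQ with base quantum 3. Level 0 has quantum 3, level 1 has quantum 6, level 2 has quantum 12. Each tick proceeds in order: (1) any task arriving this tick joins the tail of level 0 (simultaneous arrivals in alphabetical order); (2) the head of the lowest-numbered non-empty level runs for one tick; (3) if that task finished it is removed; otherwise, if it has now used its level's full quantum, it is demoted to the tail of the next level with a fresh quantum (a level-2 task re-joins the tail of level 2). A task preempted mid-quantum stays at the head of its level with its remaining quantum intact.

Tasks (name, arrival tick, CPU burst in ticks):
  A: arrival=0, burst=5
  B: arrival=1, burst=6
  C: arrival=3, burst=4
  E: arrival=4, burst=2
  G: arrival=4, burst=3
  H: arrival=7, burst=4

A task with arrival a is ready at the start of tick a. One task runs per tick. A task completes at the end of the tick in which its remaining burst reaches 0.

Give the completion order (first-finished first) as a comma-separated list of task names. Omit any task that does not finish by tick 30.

completion order = E, G, A, B, C, H

t=0: L0/L1/L2 = A/-/- → run A
t=1: L0/L1/L2 = AB/-/- → run A
t=2: L0/L1/L2 = AB/-/- → run A
t=3: L0/L1/L2 = BC/A/- → run B
t=4: L0/L1/L2 = BCEG/A/- → run B
t=5: L0/L1/L2 = BCEG/A/- → run B
t=6: L0/L1/L2 = CEG/AB/- → run C
t=7: L0/L1/L2 = CEGH/AB/- → run C
t=8: L0/L1/L2 = CEGH/AB/- → run C
t=9: L0/L1/L2 = EGH/ABC/- → run E
t=10: L0/L1/L2 = EGH/ABC/- → run E
t=11: L0/L1/L2 = GH/ABC/- → run G
t=12: L0/L1/L2 = GH/ABC/- → run G
t=13: L0/L1/L2 = GH/ABC/- → run G
t=14: L0/L1/L2 = H/ABC/- → run H
t=15: L0/L1/L2 = H/ABC/- → run H
t=16: L0/L1/L2 = H/ABC/- → run H
t=17: L0/L1/L2 = -/ABCH/- → run A
t=18: L0/L1/L2 = -/ABCH/- → run A
t=19: L0/L1/L2 = -/BCH/- → run B
t=20: L0/L1/L2 = -/BCH/- → run B
t=21: L0/L1/L2 = -/BCH/- → run B
t=22: L0/L1/L2 = -/CH/- → run C
t=23: L0/L1/L2 = -/H/- → run H
t=24: (idle)
t=25: (idle)
t=26: (idle)
t=27: (idle)
t=28: (idle)
t=29: (idle)
t=30: (idle)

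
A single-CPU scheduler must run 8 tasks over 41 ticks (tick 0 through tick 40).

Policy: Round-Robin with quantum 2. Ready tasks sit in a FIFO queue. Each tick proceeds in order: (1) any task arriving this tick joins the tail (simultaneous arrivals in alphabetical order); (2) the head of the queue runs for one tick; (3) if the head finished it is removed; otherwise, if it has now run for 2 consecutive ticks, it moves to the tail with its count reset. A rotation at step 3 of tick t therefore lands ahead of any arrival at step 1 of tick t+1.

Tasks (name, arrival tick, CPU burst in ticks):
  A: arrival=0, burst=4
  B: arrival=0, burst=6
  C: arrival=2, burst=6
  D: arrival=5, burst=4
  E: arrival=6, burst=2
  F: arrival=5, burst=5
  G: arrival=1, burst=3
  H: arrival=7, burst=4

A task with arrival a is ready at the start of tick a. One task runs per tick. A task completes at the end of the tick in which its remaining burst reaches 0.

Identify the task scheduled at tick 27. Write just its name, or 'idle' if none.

running at tick 27 = F

t=0: queue=[A,B] q_used=0 → run A
t=1: queue=[A,B,G] q_used=1 → run A
t=2: queue=[B,G,A,C] q_used=0 → run B
t=3: queue=[B,G,A,C] q_used=1 → run B
t=4: queue=[G,A,C,B] q_used=0 → run G
t=5: queue=[G,A,C,B,D,F] q_used=1 → run G
t=6: queue=[A,C,B,D,F,G,E] q_used=0 → run A
t=7: queue=[A,C,B,D,F,G,E,H] q_used=1 → run A
t=8: queue=[C,B,D,F,G,E,H] q_used=0 → run C
t=9: queue=[C,B,D,F,G,E,H] q_used=1 → run C
t=10: queue=[B,D,F,G,E,H,C] q_used=0 → run B
t=11: queue=[B,D,F,G,E,H,C] q_used=1 → run B
t=12: queue=[D,F,G,E,H,C,B] q_used=0 → run D
t=13: queue=[D,F,G,E,H,C,B] q_used=1 → run D
t=14: queue=[F,G,E,H,C,B,D] q_used=0 → run F
t=15: queue=[F,G,E,H,C,B,D] q_used=1 → run F
t=16: queue=[G,E,H,C,B,D,F] q_used=0 → run G
t=17: queue=[E,H,C,B,D,F] q_used=0 → run E
t=18: queue=[E,H,C,B,D,F] q_used=1 → run E
t=19: queue=[H,C,B,D,F] q_used=0 → run H
t=20: queue=[H,C,B,D,F] q_used=1 → run H
t=21: queue=[C,B,D,F,H] q_used=0 → run C
t=22: queue=[C,B,D,F,H] q_used=1 → run C
t=23: queue=[B,D,F,H,C] q_used=0 → run B
t=24: queue=[B,D,F,H,C] q_used=1 → run B
t=25: queue=[D,F,H,C] q_used=0 → run D
t=26: queue=[D,F,H,C] q_used=1 → run D
t=27: queue=[F,H,C] q_used=0 → run F
t=28: queue=[F,H,C] q_used=1 → run F
t=29: queue=[H,C,F] q_used=0 → run H
t=30: queue=[H,C,F] q_used=1 → run H
t=31: queue=[C,F] q_used=0 → run C
t=32: queue=[C,F] q_used=1 → run C
t=33: queue=[F] q_used=0 → run F
t=34: (idle)
t=35: (idle)
t=36: (idle)
t=37: (idle)
t=38: (idle)
t=39: (idle)
t=40: (idle)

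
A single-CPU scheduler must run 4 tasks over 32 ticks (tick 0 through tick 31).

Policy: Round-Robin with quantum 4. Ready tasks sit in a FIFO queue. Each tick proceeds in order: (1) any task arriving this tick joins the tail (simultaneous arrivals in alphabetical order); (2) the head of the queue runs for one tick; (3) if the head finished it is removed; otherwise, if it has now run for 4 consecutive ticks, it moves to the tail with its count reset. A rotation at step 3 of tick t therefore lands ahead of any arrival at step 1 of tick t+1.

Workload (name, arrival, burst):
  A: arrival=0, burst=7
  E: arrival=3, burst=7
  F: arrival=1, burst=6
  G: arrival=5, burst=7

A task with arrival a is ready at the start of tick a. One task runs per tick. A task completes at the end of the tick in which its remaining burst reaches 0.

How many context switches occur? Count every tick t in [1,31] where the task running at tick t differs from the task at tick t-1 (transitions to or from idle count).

context switches = 8

t=0: queue=[A] q_used=0 → run A
t=1: queue=[A,F] q_used=1 → run A
t=2: queue=[A,F] q_used=2 → run A
t=3: queue=[A,F,E] q_used=3 → run A
t=4: queue=[F,E,A] q_used=0 → run F
t=5: queue=[F,E,A,G] q_used=1 → run F
t=6: queue=[F,E,A,G] q_used=2 → run F
t=7: queue=[F,E,A,G] q_used=3 → run F
t=8: queue=[E,A,G,F] q_used=0 → run E
t=9: queue=[E,A,G,F] q_used=1 → run E
t=10: queue=[E,A,G,F] q_used=2 → run E
t=11: queue=[E,A,G,F] q_used=3 → run E
t=12: queue=[A,G,F,E] q_used=0 → run A
t=13: queue=[A,G,F,E] q_used=1 → run A
t=14: queue=[A,G,F,E] q_used=2 → run A
t=15: queue=[G,F,E] q_used=0 → run G
t=16: queue=[G,F,E] q_used=1 → run G
t=17: queue=[G,F,E] q_used=2 → run G
t=18: queue=[G,F,E] q_used=3 → run G
t=19: queue=[F,E,G] q_used=0 → run F
t=20: queue=[F,E,G] q_used=1 → run F
t=21: queue=[E,G] q_used=0 → run E
t=22: queue=[E,G] q_used=1 → run E
t=23: queue=[E,G] q_used=2 → run E
t=24: queue=[G] q_used=0 → run G
t=25: queue=[G] q_used=1 → run G
t=26: queue=[G] q_used=2 → run G
t=27: (idle)
t=28: (idle)
t=29: (idle)
t=30: (idle)
t=31: (idle)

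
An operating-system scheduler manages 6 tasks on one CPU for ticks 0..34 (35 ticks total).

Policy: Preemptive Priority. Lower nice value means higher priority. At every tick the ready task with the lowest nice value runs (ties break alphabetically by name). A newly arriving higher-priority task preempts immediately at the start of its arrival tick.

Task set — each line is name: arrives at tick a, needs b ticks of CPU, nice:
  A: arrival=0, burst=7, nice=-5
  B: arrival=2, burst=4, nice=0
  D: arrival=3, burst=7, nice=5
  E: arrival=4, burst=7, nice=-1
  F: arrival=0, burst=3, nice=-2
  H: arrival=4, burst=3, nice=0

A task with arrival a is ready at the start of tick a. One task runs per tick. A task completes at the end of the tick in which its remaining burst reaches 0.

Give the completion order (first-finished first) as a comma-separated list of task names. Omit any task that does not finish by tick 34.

completion order = A, F, E, B, H, D

t=0: ready={A,F} → run A
t=1: ready={A,F} → run A
t=2: ready={A,B,F} → run A
t=3: ready={A,B,D,F} → run A
t=4: ready={A,B,D,E,F,H} → run A
t=5: ready={A,B,D,E,F,H} → run A
t=6: ready={A,B,D,E,F,H} → run A
t=7: ready={B,D,E,F,H} → run F
t=8: ready={B,D,E,F,H} → run F
t=9: ready={B,D,E,F,H} → run F
t=10: ready={B,D,E,H} → run E
t=11: ready={B,D,E,H} → run E
t=12: ready={B,D,E,H} → run E
t=13: ready={B,D,E,H} → run E
t=14: ready={B,D,E,H} → run E
t=15: ready={B,D,E,H} → run E
t=16: ready={B,D,E,H} → run E
t=17: ready={B,D,H} → run B
t=18: ready={B,D,H} → run B
t=19: ready={B,D,H} → run B
t=20: ready={B,D,H} → run B
t=21: ready={D,H} → run H
t=22: ready={D,H} → run H
t=23: ready={D,H} → run H
t=24: ready={D} → run D
t=25: ready={D} → run D
t=26: ready={D} → run D
t=27: ready={D} → run D
t=28: ready={D} → run D
t=29: ready={D} → run D
t=30: ready={D} → run D
t=31: (idle)
t=32: (idle)
t=33: (idle)
t=34: (idle)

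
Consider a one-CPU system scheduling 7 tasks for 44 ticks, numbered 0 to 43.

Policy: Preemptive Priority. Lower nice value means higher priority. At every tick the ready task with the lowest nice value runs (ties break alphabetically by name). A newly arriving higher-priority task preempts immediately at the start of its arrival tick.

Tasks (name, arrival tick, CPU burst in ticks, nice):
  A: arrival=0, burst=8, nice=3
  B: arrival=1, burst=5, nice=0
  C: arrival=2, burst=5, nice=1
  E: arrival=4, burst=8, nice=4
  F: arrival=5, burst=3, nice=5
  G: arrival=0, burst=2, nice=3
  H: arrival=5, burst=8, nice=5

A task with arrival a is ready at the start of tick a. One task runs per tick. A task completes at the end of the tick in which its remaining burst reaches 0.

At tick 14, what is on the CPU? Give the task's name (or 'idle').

running at tick 14 = A

t=0: ready={A,G} → run A
t=1: ready={A,B,G} → run B
t=2: ready={A,B,C,G} → run B
t=3: ready={A,B,C,G} → run B
t=4: ready={A,B,C,E,G} → run B
t=5: ready={A,B,C,E,F,G,H} → run B
t=6: ready={A,C,E,F,G,H} → run C
t=7: ready={A,C,E,F,G,H} → run C
t=8: ready={A,C,E,F,G,H} → run C
t=9: ready={A,C,E,F,G,H} → run C
t=10: ready={A,C,E,F,G,H} → run C
t=11: ready={A,E,F,G,H} → run A
t=12: ready={A,E,F,G,H} → run A
t=13: ready={A,E,F,G,H} → run A
t=14: ready={A,E,F,G,H} → run A
t=15: ready={A,E,F,G,H} → run A
t=16: ready={A,E,F,G,H} → run A
t=17: ready={A,E,F,G,H} → run A
t=18: ready={E,F,G,H} → run G
t=19: ready={E,F,G,H} → run G
t=20: ready={E,F,H} → run E
t=21: ready={E,F,H} → run E
t=22: ready={E,F,H} → run E
t=23: ready={E,F,H} → run E
t=24: ready={E,F,H} → run E
t=25: ready={E,F,H} → run E
t=26: ready={E,F,H} → run E
t=27: ready={E,F,H} → run E
t=28: ready={F,H} → run F
t=29: ready={F,H} → run F
t=30: ready={F,H} → run F
t=31: ready={H} → run H
t=32: ready={H} → run H
t=33: ready={H} → run H
t=34: ready={H} → run H
t=35: ready={H} → run H
t=36: ready={H} → run H
t=37: ready={H} → run H
t=38: ready={H} → run H
t=39: (idle)
t=40: (idle)
t=41: (idle)
t=42: (idle)
t=43: (idle)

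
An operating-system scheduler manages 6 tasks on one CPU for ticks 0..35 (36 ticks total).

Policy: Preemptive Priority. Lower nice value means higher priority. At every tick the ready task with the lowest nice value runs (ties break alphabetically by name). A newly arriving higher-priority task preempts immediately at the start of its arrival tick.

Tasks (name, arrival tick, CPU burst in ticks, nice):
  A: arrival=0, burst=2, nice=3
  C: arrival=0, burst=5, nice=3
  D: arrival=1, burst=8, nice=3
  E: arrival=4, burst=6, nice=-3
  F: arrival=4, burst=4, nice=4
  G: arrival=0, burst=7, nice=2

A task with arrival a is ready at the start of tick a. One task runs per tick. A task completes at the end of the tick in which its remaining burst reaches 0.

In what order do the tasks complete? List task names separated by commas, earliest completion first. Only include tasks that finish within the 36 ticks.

t=0: ready={A,C,G} → run G
t=1: ready={A,C,D,G} → run G
t=2: ready={A,C,D,G} → run G
t=3: ready={A,C,D,G} → run G
t=4: ready={A,C,D,E,F,G} → run E
t=5: ready={A,C,D,E,F,G} → run E
t=6: ready={A,C,D,E,F,G} → run E
t=7: ready={A,C,D,E,F,G} → run E
t=8: ready={A,C,D,E,F,G} → run E
t=9: ready={A,C,D,E,F,G} → run E
t=10: ready={A,C,D,F,G} → run G
t=11: ready={A,C,D,F,G} → run G
t=12: ready={A,C,D,F,G} → run G
t=13: ready={A,C,D,F} → run A
t=14: ready={A,C,D,F} → run A
t=15: ready={C,D,F} → run C
t=16: ready={C,D,F} → run C
t=17: ready={C,D,F} → run C
t=18: ready={C,D,F} → run C
t=19: ready={C,D,F} → run C
t=20: ready={D,F} → run D
t=21: ready={D,F} → run D
t=22: ready={D,F} → run D
t=23: ready={D,F} → run D
t=24: ready={D,F} → run D
t=25: ready={D,F} → run D
t=26: ready={D,F} → run D
t=27: ready={D,F} → run D
t=28: ready={F} → run F
t=29: ready={F} → run F
t=30: ready={F} → run F
t=31: ready={F} → run F
t=32: (idle)
t=33: (idle)
t=34: (idle)
t=35: (idle)

completion order = E, G, A, C, D, F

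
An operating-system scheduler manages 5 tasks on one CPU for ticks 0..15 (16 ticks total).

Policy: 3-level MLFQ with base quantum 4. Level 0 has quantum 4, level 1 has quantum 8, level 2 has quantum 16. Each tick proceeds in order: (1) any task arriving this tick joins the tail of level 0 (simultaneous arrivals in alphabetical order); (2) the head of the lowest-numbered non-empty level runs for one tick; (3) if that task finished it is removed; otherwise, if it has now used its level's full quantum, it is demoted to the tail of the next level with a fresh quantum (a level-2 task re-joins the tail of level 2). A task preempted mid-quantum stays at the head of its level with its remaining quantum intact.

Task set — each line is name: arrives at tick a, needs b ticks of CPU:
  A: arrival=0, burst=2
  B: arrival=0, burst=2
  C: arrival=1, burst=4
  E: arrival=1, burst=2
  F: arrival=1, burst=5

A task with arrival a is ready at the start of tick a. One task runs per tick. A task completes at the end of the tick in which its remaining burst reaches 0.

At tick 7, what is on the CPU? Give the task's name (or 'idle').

t=0: L0/L1/L2 = AB/-/- → run A
t=1: L0/L1/L2 = ABCEF/-/- → run A
t=2: L0/L1/L2 = BCEF/-/- → run B
t=3: L0/L1/L2 = BCEF/-/- → run B
t=4: L0/L1/L2 = CEF/-/- → run C
t=5: L0/L1/L2 = CEF/-/- → run C
t=6: L0/L1/L2 = CEF/-/- → run C
t=7: L0/L1/L2 = CEF/-/- → run C
t=8: L0/L1/L2 = EF/-/- → run E
t=9: L0/L1/L2 = EF/-/- → run E
t=10: L0/L1/L2 = F/-/- → run F
t=11: L0/L1/L2 = F/-/- → run F
t=12: L0/L1/L2 = F/-/- → run F
t=13: L0/L1/L2 = F/-/- → run F
t=14: L0/L1/L2 = -/F/- → run F
t=15: (idle)

running at tick 7 = C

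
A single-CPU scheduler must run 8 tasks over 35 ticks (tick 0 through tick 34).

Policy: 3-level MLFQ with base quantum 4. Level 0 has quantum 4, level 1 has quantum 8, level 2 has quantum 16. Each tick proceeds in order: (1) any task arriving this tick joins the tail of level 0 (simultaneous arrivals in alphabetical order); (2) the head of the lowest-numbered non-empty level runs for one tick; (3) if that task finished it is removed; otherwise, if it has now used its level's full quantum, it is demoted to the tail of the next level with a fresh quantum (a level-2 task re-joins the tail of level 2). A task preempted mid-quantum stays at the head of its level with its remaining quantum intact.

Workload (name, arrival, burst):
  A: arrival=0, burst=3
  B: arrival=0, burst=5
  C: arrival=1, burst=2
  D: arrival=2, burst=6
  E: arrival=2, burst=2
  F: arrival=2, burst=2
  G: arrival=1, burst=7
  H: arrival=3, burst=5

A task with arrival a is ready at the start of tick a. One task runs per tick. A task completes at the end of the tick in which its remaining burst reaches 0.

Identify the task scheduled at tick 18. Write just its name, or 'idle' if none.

running at tick 18 = E

t=0: L0/L1/L2 = AB/-/- → run A
t=1: L0/L1/L2 = ABCG/-/- → run A
t=2: L0/L1/L2 = ABCGDEF/-/- → run A
t=3: L0/L1/L2 = BCGDEFH/-/- → run B
t=4: L0/L1/L2 = BCGDEFH/-/- → run B
t=5: L0/L1/L2 = BCGDEFH/-/- → run B
t=6: L0/L1/L2 = BCGDEFH/-/- → run B
t=7: L0/L1/L2 = CGDEFH/B/- → run C
t=8: L0/L1/L2 = CGDEFH/B/- → run C
t=9: L0/L1/L2 = GDEFH/B/- → run G
t=10: L0/L1/L2 = GDEFH/B/- → run G
t=11: L0/L1/L2 = GDEFH/B/- → run G
t=12: L0/L1/L2 = GDEFH/B/- → run G
t=13: L0/L1/L2 = DEFH/BG/- → run D
t=14: L0/L1/L2 = DEFH/BG/- → run D
t=15: L0/L1/L2 = DEFH/BG/- → run D
t=16: L0/L1/L2 = DEFH/BG/- → run D
t=17: L0/L1/L2 = EFH/BGD/- → run E
t=18: L0/L1/L2 = EFH/BGD/- → run E
t=19: L0/L1/L2 = FH/BGD/- → run F
t=20: L0/L1/L2 = FH/BGD/- → run F
t=21: L0/L1/L2 = H/BGD/- → run H
t=22: L0/L1/L2 = H/BGD/- → run H
t=23: L0/L1/L2 = H/BGD/- → run H
t=24: L0/L1/L2 = H/BGD/- → run H
t=25: L0/L1/L2 = -/BGDH/- → run B
t=26: L0/L1/L2 = -/GDH/- → run G
t=27: L0/L1/L2 = -/GDH/- → run G
t=28: L0/L1/L2 = -/GDH/- → run G
t=29: L0/L1/L2 = -/DH/- → run D
t=30: L0/L1/L2 = -/DH/- → run D
t=31: L0/L1/L2 = -/H/- → run H
t=32: (idle)
t=33: (idle)
t=34: (idle)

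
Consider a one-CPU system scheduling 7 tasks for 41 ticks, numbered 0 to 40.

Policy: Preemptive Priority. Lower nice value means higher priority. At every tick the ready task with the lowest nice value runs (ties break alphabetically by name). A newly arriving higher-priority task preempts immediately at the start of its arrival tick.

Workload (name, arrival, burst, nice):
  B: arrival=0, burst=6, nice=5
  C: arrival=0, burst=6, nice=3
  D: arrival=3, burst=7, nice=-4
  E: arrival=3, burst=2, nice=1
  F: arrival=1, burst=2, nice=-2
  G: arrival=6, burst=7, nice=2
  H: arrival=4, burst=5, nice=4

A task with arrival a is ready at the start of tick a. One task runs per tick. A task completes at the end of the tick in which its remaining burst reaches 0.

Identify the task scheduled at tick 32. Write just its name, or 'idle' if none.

running at tick 32 = B

t=0: ready={B,C} → run C
t=1: ready={B,C,F} → run F
t=2: ready={B,C,F} → run F
t=3: ready={B,C,D,E} → run D
t=4: ready={B,C,D,E,H} → run D
t=5: ready={B,C,D,E,H} → run D
t=6: ready={B,C,D,E,G,H} → run D
t=7: ready={B,C,D,E,G,H} → run D
t=8: ready={B,C,D,E,G,H} → run D
t=9: ready={B,C,D,E,G,H} → run D
t=10: ready={B,C,E,G,H} → run E
t=11: ready={B,C,E,G,H} → run E
t=12: ready={B,C,G,H} → run G
t=13: ready={B,C,G,H} → run G
t=14: ready={B,C,G,H} → run G
t=15: ready={B,C,G,H} → run G
t=16: ready={B,C,G,H} → run G
t=17: ready={B,C,G,H} → run G
t=18: ready={B,C,G,H} → run G
t=19: ready={B,C,H} → run C
t=20: ready={B,C,H} → run C
t=21: ready={B,C,H} → run C
t=22: ready={B,C,H} → run C
t=23: ready={B,C,H} → run C
t=24: ready={B,H} → run H
t=25: ready={B,H} → run H
t=26: ready={B,H} → run H
t=27: ready={B,H} → run H
t=28: ready={B,H} → run H
t=29: ready={B} → run B
t=30: ready={B} → run B
t=31: ready={B} → run B
t=32: ready={B} → run B
t=33: ready={B} → run B
t=34: ready={B} → run B
t=35: (idle)
t=36: (idle)
t=37: (idle)
t=38: (idle)
t=39: (idle)
t=40: (idle)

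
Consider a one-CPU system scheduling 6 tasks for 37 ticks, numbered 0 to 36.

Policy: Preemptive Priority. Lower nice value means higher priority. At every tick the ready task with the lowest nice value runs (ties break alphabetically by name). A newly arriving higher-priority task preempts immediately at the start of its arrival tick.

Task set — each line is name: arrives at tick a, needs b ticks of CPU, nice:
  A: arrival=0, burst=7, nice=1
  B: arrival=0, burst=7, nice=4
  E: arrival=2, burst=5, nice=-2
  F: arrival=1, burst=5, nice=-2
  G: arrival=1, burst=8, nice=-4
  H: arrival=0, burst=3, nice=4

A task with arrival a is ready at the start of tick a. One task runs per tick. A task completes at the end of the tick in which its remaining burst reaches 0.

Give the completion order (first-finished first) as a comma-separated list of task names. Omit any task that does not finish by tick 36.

t=0: ready={A,B,H} → run A
t=1: ready={A,B,F,G,H} → run G
t=2: ready={A,B,E,F,G,H} → run G
t=3: ready={A,B,E,F,G,H} → run G
t=4: ready={A,B,E,F,G,H} → run G
t=5: ready={A,B,E,F,G,H} → run G
t=6: ready={A,B,E,F,G,H} → run G
t=7: ready={A,B,E,F,G,H} → run G
t=8: ready={A,B,E,F,G,H} → run G
t=9: ready={A,B,E,F,H} → run E
t=10: ready={A,B,E,F,H} → run E
t=11: ready={A,B,E,F,H} → run E
t=12: ready={A,B,E,F,H} → run E
t=13: ready={A,B,E,F,H} → run E
t=14: ready={A,B,F,H} → run F
t=15: ready={A,B,F,H} → run F
t=16: ready={A,B,F,H} → run F
t=17: ready={A,B,F,H} → run F
t=18: ready={A,B,F,H} → run F
t=19: ready={A,B,H} → run A
t=20: ready={A,B,H} → run A
t=21: ready={A,B,H} → run A
t=22: ready={A,B,H} → run A
t=23: ready={A,B,H} → run A
t=24: ready={A,B,H} → run A
t=25: ready={B,H} → run B
t=26: ready={B,H} → run B
t=27: ready={B,H} → run B
t=28: ready={B,H} → run B
t=29: ready={B,H} → run B
t=30: ready={B,H} → run B
t=31: ready={B,H} → run B
t=32: ready={H} → run H
t=33: ready={H} → run H
t=34: ready={H} → run H
t=35: (idle)
t=36: (idle)

completion order = G, E, F, A, B, H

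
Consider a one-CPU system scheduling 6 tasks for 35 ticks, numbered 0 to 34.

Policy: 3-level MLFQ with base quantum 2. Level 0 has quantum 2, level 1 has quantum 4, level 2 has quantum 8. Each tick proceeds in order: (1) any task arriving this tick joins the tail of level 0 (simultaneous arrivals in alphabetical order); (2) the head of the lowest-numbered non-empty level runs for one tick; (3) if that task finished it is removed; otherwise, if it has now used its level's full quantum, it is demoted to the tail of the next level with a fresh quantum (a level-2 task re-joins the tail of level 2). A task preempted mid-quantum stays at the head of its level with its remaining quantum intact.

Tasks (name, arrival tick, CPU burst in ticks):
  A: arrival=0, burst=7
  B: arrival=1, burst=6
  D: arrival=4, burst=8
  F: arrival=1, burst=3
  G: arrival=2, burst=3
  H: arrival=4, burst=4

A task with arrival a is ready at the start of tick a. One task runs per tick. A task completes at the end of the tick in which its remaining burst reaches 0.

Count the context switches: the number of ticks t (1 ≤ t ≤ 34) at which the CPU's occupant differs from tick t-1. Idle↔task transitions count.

t=0: L0/L1/L2 = A/-/- → run A
t=1: L0/L1/L2 = ABF/-/- → run A
t=2: L0/L1/L2 = BFG/A/- → run B
t=3: L0/L1/L2 = BFG/A/- → run B
t=4: L0/L1/L2 = FGDH/AB/- → run F
t=5: L0/L1/L2 = FGDH/AB/- → run F
t=6: L0/L1/L2 = GDH/ABF/- → run G
t=7: L0/L1/L2 = GDH/ABF/- → run G
t=8: L0/L1/L2 = DH/ABFG/- → run D
t=9: L0/L1/L2 = DH/ABFG/- → run D
t=10: L0/L1/L2 = H/ABFGD/- → run H
t=11: L0/L1/L2 = H/ABFGD/- → run H
t=12: L0/L1/L2 = -/ABFGDH/- → run A
t=13: L0/L1/L2 = -/ABFGDH/- → run A
t=14: L0/L1/L2 = -/ABFGDH/- → run A
t=15: L0/L1/L2 = -/ABFGDH/- → run A
t=16: L0/L1/L2 = -/BFGDH/A → run B
t=17: L0/L1/L2 = -/BFGDH/A → run B
t=18: L0/L1/L2 = -/BFGDH/A → run B
t=19: L0/L1/L2 = -/BFGDH/A → run B
t=20: L0/L1/L2 = -/FGDH/A → run F
t=21: L0/L1/L2 = -/GDH/A → run G
t=22: L0/L1/L2 = -/DH/A → run D
t=23: L0/L1/L2 = -/DH/A → run D
t=24: L0/L1/L2 = -/DH/A → run D
t=25: L0/L1/L2 = -/DH/A → run D
t=26: L0/L1/L2 = -/H/AD → run H
t=27: L0/L1/L2 = -/H/AD → run H
t=28: L0/L1/L2 = -/-/AD → run A
t=29: L0/L1/L2 = -/-/D → run D
t=30: L0/L1/L2 = -/-/D → run D
t=31: (idle)
t=32: (idle)
t=33: (idle)
t=34: (idle)

context switches = 14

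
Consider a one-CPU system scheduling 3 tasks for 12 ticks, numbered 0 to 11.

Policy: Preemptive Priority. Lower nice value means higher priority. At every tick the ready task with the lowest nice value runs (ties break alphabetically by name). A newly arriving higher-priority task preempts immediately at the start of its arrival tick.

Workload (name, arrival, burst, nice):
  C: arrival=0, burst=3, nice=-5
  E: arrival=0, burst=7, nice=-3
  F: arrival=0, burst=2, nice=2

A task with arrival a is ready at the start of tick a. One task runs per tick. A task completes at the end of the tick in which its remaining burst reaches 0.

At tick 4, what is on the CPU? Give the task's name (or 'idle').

running at tick 4 = E

t=0: ready={C,E,F} → run C
t=1: ready={C,E,F} → run C
t=2: ready={C,E,F} → run C
t=3: ready={E,F} → run E
t=4: ready={E,F} → run E
t=5: ready={E,F} → run E
t=6: ready={E,F} → run E
t=7: ready={E,F} → run E
t=8: ready={E,F} → run E
t=9: ready={E,F} → run E
t=10: ready={F} → run F
t=11: ready={F} → run F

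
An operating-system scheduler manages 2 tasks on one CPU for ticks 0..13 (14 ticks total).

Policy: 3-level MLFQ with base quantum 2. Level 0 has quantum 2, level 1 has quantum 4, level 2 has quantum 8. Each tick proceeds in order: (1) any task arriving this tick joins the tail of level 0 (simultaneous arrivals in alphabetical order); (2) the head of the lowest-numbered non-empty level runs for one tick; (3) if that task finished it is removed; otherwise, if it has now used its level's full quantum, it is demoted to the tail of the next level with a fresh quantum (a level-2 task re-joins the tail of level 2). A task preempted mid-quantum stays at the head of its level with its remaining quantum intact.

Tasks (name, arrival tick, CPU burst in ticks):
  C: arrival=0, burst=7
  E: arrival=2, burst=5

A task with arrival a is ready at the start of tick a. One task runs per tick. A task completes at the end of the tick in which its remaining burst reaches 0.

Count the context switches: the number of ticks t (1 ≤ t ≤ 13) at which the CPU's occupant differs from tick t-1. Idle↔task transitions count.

context switches = 5

t=0: L0/L1/L2 = C/-/- → run C
t=1: L0/L1/L2 = C/-/- → run C
t=2: L0/L1/L2 = E/C/- → run E
t=3: L0/L1/L2 = E/C/- → run E
t=4: L0/L1/L2 = -/CE/- → run C
t=5: L0/L1/L2 = -/CE/- → run C
t=6: L0/L1/L2 = -/CE/- → run C
t=7: L0/L1/L2 = -/CE/- → run C
t=8: L0/L1/L2 = -/E/C → run E
t=9: L0/L1/L2 = -/E/C → run E
t=10: L0/L1/L2 = -/E/C → run E
t=11: L0/L1/L2 = -/-/C → run C
t=12: (idle)
t=13: (idle)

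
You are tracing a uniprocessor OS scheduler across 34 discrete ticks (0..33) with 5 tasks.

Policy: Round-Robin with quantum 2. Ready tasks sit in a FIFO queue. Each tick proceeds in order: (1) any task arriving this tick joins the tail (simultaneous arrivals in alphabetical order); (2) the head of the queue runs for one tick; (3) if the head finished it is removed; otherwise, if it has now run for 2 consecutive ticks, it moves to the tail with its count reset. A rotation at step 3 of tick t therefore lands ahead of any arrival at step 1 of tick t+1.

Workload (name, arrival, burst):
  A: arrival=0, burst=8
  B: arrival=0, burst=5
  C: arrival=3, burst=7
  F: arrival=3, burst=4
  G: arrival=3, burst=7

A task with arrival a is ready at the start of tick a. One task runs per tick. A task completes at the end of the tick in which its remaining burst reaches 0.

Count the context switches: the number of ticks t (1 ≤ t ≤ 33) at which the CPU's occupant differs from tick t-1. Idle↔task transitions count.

context switches = 17

t=0: queue=[A,B] q_used=0 → run A
t=1: queue=[A,B] q_used=1 → run A
t=2: queue=[B,A] q_used=0 → run B
t=3: queue=[B,A,C,F,G] q_used=1 → run B
t=4: queue=[A,C,F,G,B] q_used=0 → run A
t=5: queue=[A,C,F,G,B] q_used=1 → run A
t=6: queue=[C,F,G,B,A] q_used=0 → run C
t=7: queue=[C,F,G,B,A] q_used=1 → run C
t=8: queue=[F,G,B,A,C] q_used=0 → run F
t=9: queue=[F,G,B,A,C] q_used=1 → run F
t=10: queue=[G,B,A,C,F] q_used=0 → run G
t=11: queue=[G,B,A,C,F] q_used=1 → run G
t=12: queue=[B,A,C,F,G] q_used=0 → run B
t=13: queue=[B,A,C,F,G] q_used=1 → run B
t=14: queue=[A,C,F,G,B] q_used=0 → run A
t=15: queue=[A,C,F,G,B] q_used=1 → run A
t=16: queue=[C,F,G,B,A] q_used=0 → run C
t=17: queue=[C,F,G,B,A] q_used=1 → run C
t=18: queue=[F,G,B,A,C] q_used=0 → run F
t=19: queue=[F,G,B,A,C] q_used=1 → run F
t=20: queue=[G,B,A,C] q_used=0 → run G
t=21: queue=[G,B,A,C] q_used=1 → run G
t=22: queue=[B,A,C,G] q_used=0 → run B
t=23: queue=[A,C,G] q_used=0 → run A
t=24: queue=[A,C,G] q_used=1 → run A
t=25: queue=[C,G] q_used=0 → run C
t=26: queue=[C,G] q_used=1 → run C
t=27: queue=[G,C] q_used=0 → run G
t=28: queue=[G,C] q_used=1 → run G
t=29: queue=[C,G] q_used=0 → run C
t=30: queue=[G] q_used=0 → run G
t=31: (idle)
t=32: (idle)
t=33: (idle)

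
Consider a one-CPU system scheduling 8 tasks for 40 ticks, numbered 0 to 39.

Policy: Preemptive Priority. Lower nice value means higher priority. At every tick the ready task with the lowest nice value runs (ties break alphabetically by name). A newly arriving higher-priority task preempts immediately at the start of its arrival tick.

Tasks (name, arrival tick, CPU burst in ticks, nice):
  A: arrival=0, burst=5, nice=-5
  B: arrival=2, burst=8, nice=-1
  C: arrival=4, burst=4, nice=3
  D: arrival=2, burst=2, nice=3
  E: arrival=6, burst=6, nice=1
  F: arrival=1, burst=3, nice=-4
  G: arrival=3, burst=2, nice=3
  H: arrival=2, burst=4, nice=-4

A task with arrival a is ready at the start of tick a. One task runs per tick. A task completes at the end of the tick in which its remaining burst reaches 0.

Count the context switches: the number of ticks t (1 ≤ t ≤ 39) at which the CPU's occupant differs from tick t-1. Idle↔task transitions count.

context switches = 8

t=0: ready={A} → run A
t=1: ready={A,F} → run A
t=2: ready={A,B,D,F,H} → run A
t=3: ready={A,B,D,F,G,H} → run A
t=4: ready={A,B,C,D,F,G,H} → run A
t=5: ready={B,C,D,F,G,H} → run F
t=6: ready={B,C,D,E,F,G,H} → run F
t=7: ready={B,C,D,E,F,G,H} → run F
t=8: ready={B,C,D,E,G,H} → run H
t=9: ready={B,C,D,E,G,H} → run H
t=10: ready={B,C,D,E,G,H} → run H
t=11: ready={B,C,D,E,G,H} → run H
t=12: ready={B,C,D,E,G} → run B
t=13: ready={B,C,D,E,G} → run B
t=14: ready={B,C,D,E,G} → run B
t=15: ready={B,C,D,E,G} → run B
t=16: ready={B,C,D,E,G} → run B
t=17: ready={B,C,D,E,G} → run B
t=18: ready={B,C,D,E,G} → run B
t=19: ready={B,C,D,E,G} → run B
t=20: ready={C,D,E,G} → run E
t=21: ready={C,D,E,G} → run E
t=22: ready={C,D,E,G} → run E
t=23: ready={C,D,E,G} → run E
t=24: ready={C,D,E,G} → run E
t=25: ready={C,D,E,G} → run E
t=26: ready={C,D,G} → run C
t=27: ready={C,D,G} → run C
t=28: ready={C,D,G} → run C
t=29: ready={C,D,G} → run C
t=30: ready={D,G} → run D
t=31: ready={D,G} → run D
t=32: ready={G} → run G
t=33: ready={G} → run G
t=34: (idle)
t=35: (idle)
t=36: (idle)
t=37: (idle)
t=38: (idle)
t=39: (idle)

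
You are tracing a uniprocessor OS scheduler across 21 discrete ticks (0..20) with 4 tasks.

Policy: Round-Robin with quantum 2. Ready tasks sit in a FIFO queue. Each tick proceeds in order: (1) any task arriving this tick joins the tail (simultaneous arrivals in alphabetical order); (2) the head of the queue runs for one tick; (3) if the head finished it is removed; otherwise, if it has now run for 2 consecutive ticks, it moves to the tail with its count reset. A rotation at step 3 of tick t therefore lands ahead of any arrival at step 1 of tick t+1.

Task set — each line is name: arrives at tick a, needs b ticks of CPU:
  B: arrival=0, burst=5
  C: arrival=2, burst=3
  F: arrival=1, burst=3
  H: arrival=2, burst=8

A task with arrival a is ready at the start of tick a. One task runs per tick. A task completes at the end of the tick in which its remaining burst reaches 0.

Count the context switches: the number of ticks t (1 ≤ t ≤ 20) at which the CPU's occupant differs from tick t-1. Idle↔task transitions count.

t=0: queue=[B] q_used=0 → run B
t=1: queue=[B,F] q_used=1 → run B
t=2: queue=[F,B,C,H] q_used=0 → run F
t=3: queue=[F,B,C,H] q_used=1 → run F
t=4: queue=[B,C,H,F] q_used=0 → run B
t=5: queue=[B,C,H,F] q_used=1 → run B
t=6: queue=[C,H,F,B] q_used=0 → run C
t=7: queue=[C,H,F,B] q_used=1 → run C
t=8: queue=[H,F,B,C] q_used=0 → run H
t=9: queue=[H,F,B,C] q_used=1 → run H
t=10: queue=[F,B,C,H] q_used=0 → run F
t=11: queue=[B,C,H] q_used=0 → run B
t=12: queue=[C,H] q_used=0 → run C
t=13: queue=[H] q_used=0 → run H
t=14: queue=[H] q_used=1 → run H
t=15: queue=[H] q_used=0 → run H
t=16: queue=[H] q_used=1 → run H
t=17: queue=[H] q_used=0 → run H
t=18: queue=[H] q_used=1 → run H
t=19: (idle)
t=20: (idle)

context switches = 9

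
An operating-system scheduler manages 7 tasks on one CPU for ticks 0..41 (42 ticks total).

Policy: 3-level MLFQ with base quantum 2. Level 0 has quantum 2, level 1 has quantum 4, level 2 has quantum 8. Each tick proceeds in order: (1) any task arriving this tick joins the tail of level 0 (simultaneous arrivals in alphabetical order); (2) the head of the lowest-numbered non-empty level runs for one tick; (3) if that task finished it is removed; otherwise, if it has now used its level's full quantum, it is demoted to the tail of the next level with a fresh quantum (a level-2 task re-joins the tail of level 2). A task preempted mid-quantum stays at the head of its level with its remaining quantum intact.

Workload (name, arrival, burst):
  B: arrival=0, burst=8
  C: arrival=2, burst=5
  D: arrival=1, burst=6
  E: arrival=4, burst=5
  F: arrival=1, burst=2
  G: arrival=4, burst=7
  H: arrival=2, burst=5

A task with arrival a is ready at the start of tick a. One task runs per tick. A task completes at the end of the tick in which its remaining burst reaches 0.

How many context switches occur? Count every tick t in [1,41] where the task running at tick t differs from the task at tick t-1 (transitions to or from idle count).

t=0: L0/L1/L2 = B/-/- → run B
t=1: L0/L1/L2 = BDF/-/- → run B
t=2: L0/L1/L2 = DFCH/B/- → run D
t=3: L0/L1/L2 = DFCH/B/- → run D
t=4: L0/L1/L2 = FCHEG/BD/- → run F
t=5: L0/L1/L2 = FCHEG/BD/- → run F
t=6: L0/L1/L2 = CHEG/BD/- → run C
t=7: L0/L1/L2 = CHEG/BD/- → run C
t=8: L0/L1/L2 = HEG/BDC/- → run H
t=9: L0/L1/L2 = HEG/BDC/- → run H
t=10: L0/L1/L2 = EG/BDCH/- → run E
t=11: L0/L1/L2 = EG/BDCH/- → run E
t=12: L0/L1/L2 = G/BDCHE/- → run G
t=13: L0/L1/L2 = G/BDCHE/- → run G
t=14: L0/L1/L2 = -/BDCHEG/- → run B
t=15: L0/L1/L2 = -/BDCHEG/- → run B
t=16: L0/L1/L2 = -/BDCHEG/- → run B
t=17: L0/L1/L2 = -/BDCHEG/- → run B
t=18: L0/L1/L2 = -/DCHEG/B → run D
t=19: L0/L1/L2 = -/DCHEG/B → run D
t=20: L0/L1/L2 = -/DCHEG/B → run D
t=21: L0/L1/L2 = -/DCHEG/B → run D
t=22: L0/L1/L2 = -/CHEG/B → run C
t=23: L0/L1/L2 = -/CHEG/B → run C
t=24: L0/L1/L2 = -/CHEG/B → run C
t=25: L0/L1/L2 = -/HEG/B → run H
t=26: L0/L1/L2 = -/HEG/B → run H
t=27: L0/L1/L2 = -/HEG/B → run H
t=28: L0/L1/L2 = -/EG/B → run E
t=29: L0/L1/L2 = -/EG/B → run E
t=30: L0/L1/L2 = -/EG/B → run E
t=31: L0/L1/L2 = -/G/B → run G
t=32: L0/L1/L2 = -/G/B → run G
t=33: L0/L1/L2 = -/G/B → run G
t=34: L0/L1/L2 = -/G/B → run G
t=35: L0/L1/L2 = -/-/BG → run B
t=36: L0/L1/L2 = -/-/BG → run B
t=37: L0/L1/L2 = -/-/G → run G
t=38: (idle)
t=39: (idle)
t=40: (idle)
t=41: (idle)

context switches = 15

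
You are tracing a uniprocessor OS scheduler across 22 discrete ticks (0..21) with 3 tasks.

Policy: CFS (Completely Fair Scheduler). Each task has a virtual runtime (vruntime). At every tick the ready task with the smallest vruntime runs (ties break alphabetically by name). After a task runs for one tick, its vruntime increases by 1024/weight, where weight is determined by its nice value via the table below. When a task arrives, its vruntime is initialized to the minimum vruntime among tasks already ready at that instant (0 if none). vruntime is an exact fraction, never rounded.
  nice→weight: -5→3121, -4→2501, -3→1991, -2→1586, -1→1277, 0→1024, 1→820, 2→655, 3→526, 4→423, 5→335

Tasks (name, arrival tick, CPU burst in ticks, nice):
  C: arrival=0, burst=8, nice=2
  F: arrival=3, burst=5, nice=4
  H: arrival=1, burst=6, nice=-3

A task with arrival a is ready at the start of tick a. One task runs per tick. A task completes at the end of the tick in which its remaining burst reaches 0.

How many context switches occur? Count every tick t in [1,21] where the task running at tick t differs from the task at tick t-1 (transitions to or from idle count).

context switches = 13

t=0: vr[C=0] → run C
t=1: vr[C=1024/655 H=1024/655] → run C
t=2: vr[C=2048/655 H=1024/655] → run H
t=3: vr[C=2048/655 F=2709504/1304105 H=2709504/1304105] → run F
t=4: vr[C=2048/655 F=2481523712/551636415 H=2709504/1304105] → run H
t=5: vr[C=2048/655 F=2481523712/551636415 H=3380224/1304105] → run H
t=6: vr[C=2048/655 F=2481523712/551636415 H=4050944/1304105] → run H
t=7: vr[C=2048/655 F=2481523712/551636415 H=4721664/1304105] → run C
t=8: vr[C=3072/655 F=2481523712/551636415 H=4721664/1304105] → run H
t=9: vr[C=3072/655 F=2481523712/551636415 H=5392384/1304105] → run H
t=10: vr[C=3072/655 F=2481523712/551636415] → run F
t=11: vr[C=3072/655 F=3816927232/551636415] → run C
t=12: vr[C=4096/655 F=3816927232/551636415] → run C
t=13: vr[C=1024/131 F=3816927232/551636415] → run F
t=14: vr[C=1024/131 F=1717443584/183878805] → run C
t=15: vr[C=6144/655 F=1717443584/183878805] → run F
t=16: vr[C=6144/655 F=6487734272/551636415] → run C
t=17: vr[C=7168/655 F=6487734272/551636415] → run C
t=18: vr[F=6487734272/551636415] → run F
t=19: (idle)
t=20: (idle)
t=21: (idle)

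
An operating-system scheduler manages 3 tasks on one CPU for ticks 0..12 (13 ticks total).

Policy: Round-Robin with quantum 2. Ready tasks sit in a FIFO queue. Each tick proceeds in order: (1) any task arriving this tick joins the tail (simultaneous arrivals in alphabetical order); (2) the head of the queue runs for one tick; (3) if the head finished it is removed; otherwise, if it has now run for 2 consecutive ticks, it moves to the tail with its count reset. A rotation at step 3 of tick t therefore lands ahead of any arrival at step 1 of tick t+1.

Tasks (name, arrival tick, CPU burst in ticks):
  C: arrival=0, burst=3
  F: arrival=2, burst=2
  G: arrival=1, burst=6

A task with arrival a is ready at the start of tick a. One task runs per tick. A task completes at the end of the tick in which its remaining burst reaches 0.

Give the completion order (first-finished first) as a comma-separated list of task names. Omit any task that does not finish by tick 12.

completion order = C, F, G

t=0: queue=[C] q_used=0 → run C
t=1: queue=[C,G] q_used=1 → run C
t=2: queue=[G,C,F] q_used=0 → run G
t=3: queue=[G,C,F] q_used=1 → run G
t=4: queue=[C,F,G] q_used=0 → run C
t=5: queue=[F,G] q_used=0 → run F
t=6: queue=[F,G] q_used=1 → run F
t=7: queue=[G] q_used=0 → run G
t=8: queue=[G] q_used=1 → run G
t=9: queue=[G] q_used=0 → run G
t=10: queue=[G] q_used=1 → run G
t=11: (idle)
t=12: (idle)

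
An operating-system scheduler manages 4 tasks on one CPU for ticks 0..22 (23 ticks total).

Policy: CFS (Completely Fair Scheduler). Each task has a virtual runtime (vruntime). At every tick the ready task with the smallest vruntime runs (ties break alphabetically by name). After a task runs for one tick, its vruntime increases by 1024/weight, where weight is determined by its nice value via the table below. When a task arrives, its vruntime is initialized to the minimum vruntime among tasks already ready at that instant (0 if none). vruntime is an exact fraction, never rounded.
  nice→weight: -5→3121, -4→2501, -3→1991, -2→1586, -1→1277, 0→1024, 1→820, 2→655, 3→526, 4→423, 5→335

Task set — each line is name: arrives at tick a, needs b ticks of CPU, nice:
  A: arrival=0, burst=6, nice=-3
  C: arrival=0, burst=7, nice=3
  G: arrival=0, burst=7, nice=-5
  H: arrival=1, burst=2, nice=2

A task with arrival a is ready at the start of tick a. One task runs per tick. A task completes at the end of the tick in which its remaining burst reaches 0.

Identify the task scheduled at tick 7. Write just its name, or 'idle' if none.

running at tick 7 = G

t=0: vr[A=0 C=0 G=0] → run A
t=1: vr[A=1024/1991 C=0 G=0 H=0] → run C
t=2: vr[A=1024/1991 C=512/263 G=0 H=0] → run G
t=3: vr[A=1024/1991 C=512/263 G=1024/3121 H=0] → run H
t=4: vr[A=1024/1991 C=512/263 G=1024/3121 H=1024/655] → run G
t=5: vr[A=1024/1991 C=512/263 G=2048/3121 H=1024/655] → run A
t=6: vr[A=2048/1991 C=512/263 G=2048/3121 H=1024/655] → run G
t=7: vr[A=2048/1991 C=512/263 G=3072/3121 H=1024/655] → run G
t=8: vr[A=2048/1991 C=512/263 G=4096/3121 H=1024/655] → run A
t=9: vr[A=3072/1991 C=512/263 G=4096/3121 H=1024/655] → run G
t=10: vr[A=3072/1991 C=512/263 G=5120/3121 H=1024/655] → run A
t=11: vr[A=4096/1991 C=512/263 G=5120/3121 H=1024/655] → run H
t=12: vr[A=4096/1991 C=512/263 G=5120/3121] → run G
t=13: vr[A=4096/1991 C=512/263 G=6144/3121] → run C
t=14: vr[A=4096/1991 C=1024/263 G=6144/3121] → run G
t=15: vr[A=4096/1991 C=1024/263] → run A
t=16: vr[A=5120/1991 C=1024/263] → run A
t=17: vr[C=1024/263] → run C
t=18: vr[C=1536/263] → run C
t=19: vr[C=2048/263] → run C
t=20: vr[C=2560/263] → run C
t=21: vr[C=3072/263] → run C
t=22: (idle)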